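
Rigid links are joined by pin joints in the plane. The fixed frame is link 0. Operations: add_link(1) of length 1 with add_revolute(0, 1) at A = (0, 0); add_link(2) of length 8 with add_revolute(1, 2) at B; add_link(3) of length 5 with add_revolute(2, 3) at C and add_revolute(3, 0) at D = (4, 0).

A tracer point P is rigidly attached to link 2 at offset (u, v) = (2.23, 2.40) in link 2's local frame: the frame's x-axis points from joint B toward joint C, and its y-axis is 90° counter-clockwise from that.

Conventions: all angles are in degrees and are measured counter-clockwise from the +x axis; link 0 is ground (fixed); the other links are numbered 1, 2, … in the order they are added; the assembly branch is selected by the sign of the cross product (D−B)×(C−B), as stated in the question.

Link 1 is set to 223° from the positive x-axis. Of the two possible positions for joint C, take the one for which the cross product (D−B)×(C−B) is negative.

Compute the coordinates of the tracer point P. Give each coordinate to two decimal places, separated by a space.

A=(0,0), D=(4.00,0)
B = A + 1.00·(cos223°, sin223°) = (-0.7314, -0.6820)
|BD| = 4.7803
circle(B,8.00) ∩ circle(D,5.00): a=6.4694, h=4.7060
  candidates: C₊=(5.0005,4.8989) cross=22.496; C₋=(6.3433,-4.4169) cross=-22.496
  branch - wants cross < 0 → take C=(6.3433,-4.4169) (cross=-22.496)
ex = (C−B)/|BC| = (0.8843,-0.4669); ey = (0.4669,0.8843)
P = B + 2.23·ex + 2.40·ey = (2.3612,0.3993)

2.36 0.40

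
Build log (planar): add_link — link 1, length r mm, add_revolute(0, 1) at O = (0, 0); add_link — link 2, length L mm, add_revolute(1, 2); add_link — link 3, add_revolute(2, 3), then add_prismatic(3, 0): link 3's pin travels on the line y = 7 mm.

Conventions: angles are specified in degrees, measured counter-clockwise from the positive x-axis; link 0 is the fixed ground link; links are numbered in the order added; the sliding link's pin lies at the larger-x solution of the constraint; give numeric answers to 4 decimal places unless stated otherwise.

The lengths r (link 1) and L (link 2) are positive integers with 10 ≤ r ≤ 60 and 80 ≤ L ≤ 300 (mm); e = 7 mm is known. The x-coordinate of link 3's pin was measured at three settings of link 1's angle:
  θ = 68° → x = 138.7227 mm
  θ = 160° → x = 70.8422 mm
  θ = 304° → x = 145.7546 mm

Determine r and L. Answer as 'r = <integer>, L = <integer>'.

constraint per measurement: (x − r cos θ)² + (r sin θ − e)² = L²
subtracting the θ₁ and θ₂ equations cancels the r² and L² terms:
r = (x₁² − x₂²) / (2[(x₁cos θ₁ + e sin θ₁) − (x₂cos θ₂ + e sin θ₂)]) = 58.0000 → r = 58
L² = (x₁ − r cos θ₁)² + (r sin θ₁ − e)² = 15876.0074 → L = 126.0000 → L = 126
check at θ₃=304°: x = 145.7546 (printed 145.7546) ✓

r = 58, L = 126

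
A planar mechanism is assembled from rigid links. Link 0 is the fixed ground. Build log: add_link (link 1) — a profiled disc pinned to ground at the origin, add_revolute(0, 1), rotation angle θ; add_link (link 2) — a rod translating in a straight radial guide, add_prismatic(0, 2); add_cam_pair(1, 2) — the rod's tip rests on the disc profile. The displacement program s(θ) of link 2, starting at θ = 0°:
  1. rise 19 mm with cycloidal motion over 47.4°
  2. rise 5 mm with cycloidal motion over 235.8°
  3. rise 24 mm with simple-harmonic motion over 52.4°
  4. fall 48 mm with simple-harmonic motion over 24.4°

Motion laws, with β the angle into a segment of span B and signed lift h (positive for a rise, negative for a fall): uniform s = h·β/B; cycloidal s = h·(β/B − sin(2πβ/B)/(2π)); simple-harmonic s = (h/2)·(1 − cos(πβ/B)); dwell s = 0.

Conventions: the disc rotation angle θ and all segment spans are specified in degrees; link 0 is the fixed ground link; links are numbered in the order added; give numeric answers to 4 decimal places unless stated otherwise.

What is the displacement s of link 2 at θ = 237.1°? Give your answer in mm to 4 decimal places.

seg 1 [0°–47.4°] cycloidal, h=19: full span → s += 19 → s = 19.0000
seg 2 [47.4°–283.2°] cycloidal, h=5: θ=237.1° here. β=189.7, B=235.8. 5·(0.8045 − sin(2π·0.8045)/(2π)) = 4.7721 → s = 23.7721

23.7721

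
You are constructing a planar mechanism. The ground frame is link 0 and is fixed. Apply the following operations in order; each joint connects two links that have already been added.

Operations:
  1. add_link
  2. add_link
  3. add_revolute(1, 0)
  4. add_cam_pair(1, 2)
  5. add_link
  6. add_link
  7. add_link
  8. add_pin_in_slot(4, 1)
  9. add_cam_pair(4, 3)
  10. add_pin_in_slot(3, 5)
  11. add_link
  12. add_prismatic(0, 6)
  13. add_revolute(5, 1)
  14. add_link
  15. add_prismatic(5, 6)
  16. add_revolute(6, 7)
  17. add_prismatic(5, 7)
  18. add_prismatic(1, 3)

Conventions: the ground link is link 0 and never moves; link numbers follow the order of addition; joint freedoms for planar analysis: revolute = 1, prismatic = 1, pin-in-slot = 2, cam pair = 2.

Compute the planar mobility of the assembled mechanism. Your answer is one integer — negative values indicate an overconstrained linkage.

(L,J1,J2)=(1,0,0); link0 fixed
link1: (2,0,0)
link2: (3,0,0)
R 1-0 [J1]: (3,1,0)
C 1-2 [J2]: (3,1,1)
link3: (4,1,1)
link4: (5,1,1)
link5: (6,1,1)
PS 4-1 [J2]: (6,1,2)
C 4-3 [J2]: (6,1,3)
PS 3-5 [J2]: (6,1,4)
link6: (7,1,4)
P 0-6 [J1]: (7,2,4)
R 5-1 [J1]: (7,3,4)
link7: (8,3,4)
P 5-6 [J1]: (8,4,4)
R 6-7 [J1]: (8,5,4)
P 5-7 [J1]: (8,6,4)
P 1-3 [J1]: (8,7,4)
Grübler: 3·7 − 2·7 − 4 = 3

M = 3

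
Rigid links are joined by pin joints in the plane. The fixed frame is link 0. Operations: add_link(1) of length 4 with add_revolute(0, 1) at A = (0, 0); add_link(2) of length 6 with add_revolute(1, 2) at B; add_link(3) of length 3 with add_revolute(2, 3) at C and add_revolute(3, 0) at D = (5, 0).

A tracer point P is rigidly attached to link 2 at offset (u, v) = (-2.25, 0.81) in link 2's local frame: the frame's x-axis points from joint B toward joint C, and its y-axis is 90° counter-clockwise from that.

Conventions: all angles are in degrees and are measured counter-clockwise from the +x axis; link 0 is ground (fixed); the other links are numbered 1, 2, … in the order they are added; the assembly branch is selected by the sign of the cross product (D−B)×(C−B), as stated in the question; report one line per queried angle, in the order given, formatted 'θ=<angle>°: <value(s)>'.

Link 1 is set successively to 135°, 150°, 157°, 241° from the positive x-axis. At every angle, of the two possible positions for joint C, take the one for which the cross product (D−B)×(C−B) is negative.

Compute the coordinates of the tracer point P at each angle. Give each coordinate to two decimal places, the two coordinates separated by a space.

A=(0,0), D=(5.00,0)
θ=135°: B = A + 4.00·(cos135°, sin135°) = (-2.8284, 2.8284)
θ=135°: |BD| = 8.3237
θ=135°: circle(B,6.00) ∩ circle(D,3.00): a=5.7837, h=1.5964
θ=135°:   candidates: C₊=(3.1536,2.3645) cross=13.288; C₋=(2.0687,-0.6383) cross=-13.288
θ=135°:   branch - wants cross < 0 → take C=(2.0687,-0.6383) (cross=-13.288)
θ=135°: ex = (C−B)/|BC| = (0.8162,-0.5778); ey = (0.5778,0.8162)
θ=135°: P = B + -2.25·ex + 0.81·ey = (-4.1968,4.7896)
θ=150°: B = A + 4.00·(cos150°, sin150°) = (-3.4641, 2.0000)
θ=150°: |BD| = 8.6972
θ=150°: circle(B,6.00) ∩ circle(D,3.00): a=5.9008, h=1.0864
θ=150°:   candidates: C₊=(2.5284,1.7004) cross=9.449; C₋=(2.0287,-0.4143) cross=-9.449
θ=150°:   branch - wants cross < 0 → take C=(2.0287,-0.4143) (cross=-9.449)
θ=150°: ex = (C−B)/|BC| = (0.9155,-0.4024); ey = (0.4024,0.9155)
θ=150°: P = B + -2.25·ex + 0.81·ey = (-5.1980,3.6469)
θ=157°: B = A + 4.00·(cos157°, sin157°) = (-3.6820, 1.5629)
θ=157°: |BD| = 8.8216
θ=157°: circle(B,6.00) ∩ circle(D,3.00): a=5.9411, h=0.8385
θ=157°:   candidates: C₊=(2.3137,1.3355) cross=7.397; C₋=(2.0166,-0.3149) cross=-7.397
θ=157°:   branch - wants cross < 0 → take C=(2.0166,-0.3149) (cross=-7.397)
θ=157°: ex = (C−B)/|BC| = (0.9498,-0.3130); ey = (0.3130,0.9498)
θ=157°: P = B + -2.25·ex + 0.81·ey = (-5.5655,3.0364)
θ=241°: B = A + 4.00·(cos241°, sin241°) = (-1.9392, -3.4985)
θ=241°: |BD| = 7.7713
θ=241°: circle(B,6.00) ∩ circle(D,3.00): a=5.6228, h=2.0938
θ=241°:   candidates: C₊=(2.1390,0.9025) cross=16.272; C₋=(4.0242,-2.8369) cross=-16.272
θ=241°:   branch - wants cross < 0 → take C=(4.0242,-2.8369) (cross=-16.272)
θ=241°: ex = (C−B)/|BC| = (0.9939,0.1103); ey = (-0.1103,0.9939)
θ=241°: P = B + -2.25·ex + 0.81·ey = (-4.2648,-2.9415)

θ=135°: -4.20 4.79
θ=150°: -5.20 3.65
θ=157°: -5.57 3.04
θ=241°: -4.26 -2.94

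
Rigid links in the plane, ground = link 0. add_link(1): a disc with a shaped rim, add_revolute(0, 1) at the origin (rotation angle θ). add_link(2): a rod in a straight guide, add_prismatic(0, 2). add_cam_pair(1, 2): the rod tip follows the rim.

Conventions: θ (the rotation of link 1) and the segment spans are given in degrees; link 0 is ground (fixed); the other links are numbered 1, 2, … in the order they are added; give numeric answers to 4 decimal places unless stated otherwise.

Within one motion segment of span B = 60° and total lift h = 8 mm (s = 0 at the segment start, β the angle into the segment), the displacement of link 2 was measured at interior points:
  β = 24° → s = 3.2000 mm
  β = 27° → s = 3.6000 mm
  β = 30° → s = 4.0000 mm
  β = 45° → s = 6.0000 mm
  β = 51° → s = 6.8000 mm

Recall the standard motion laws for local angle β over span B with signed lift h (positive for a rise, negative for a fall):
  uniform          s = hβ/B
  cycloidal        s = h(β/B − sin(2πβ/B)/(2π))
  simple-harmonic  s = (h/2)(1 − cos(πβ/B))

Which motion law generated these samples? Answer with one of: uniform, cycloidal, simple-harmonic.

candidates at β/B = r: uniform s = h·r (linear in β); cycloidal s = h·(r − sin(2πr)/(2π)); simple-harmonic s = (h/2)(1 − cos(πr))
β=24°: printed 3.2000 | uniform 3.2000, cycloidal 2.4516, simple-harmonic 2.7639
β=27°: printed 3.6000 | uniform 3.6000, cycloidal 3.2065, simple-harmonic 3.3743
β=30°: printed 4.0000 | uniform 4.0000, cycloidal 4.0000, simple-harmonic 4.0000
β=45°: printed 6.0000 | uniform 6.0000, cycloidal 7.2732, simple-harmonic 6.8284
β=51°: printed 6.8000 | uniform 6.8000, cycloidal 7.8301, simple-harmonic 7.5640
only one law matches every sample → uniform

uniform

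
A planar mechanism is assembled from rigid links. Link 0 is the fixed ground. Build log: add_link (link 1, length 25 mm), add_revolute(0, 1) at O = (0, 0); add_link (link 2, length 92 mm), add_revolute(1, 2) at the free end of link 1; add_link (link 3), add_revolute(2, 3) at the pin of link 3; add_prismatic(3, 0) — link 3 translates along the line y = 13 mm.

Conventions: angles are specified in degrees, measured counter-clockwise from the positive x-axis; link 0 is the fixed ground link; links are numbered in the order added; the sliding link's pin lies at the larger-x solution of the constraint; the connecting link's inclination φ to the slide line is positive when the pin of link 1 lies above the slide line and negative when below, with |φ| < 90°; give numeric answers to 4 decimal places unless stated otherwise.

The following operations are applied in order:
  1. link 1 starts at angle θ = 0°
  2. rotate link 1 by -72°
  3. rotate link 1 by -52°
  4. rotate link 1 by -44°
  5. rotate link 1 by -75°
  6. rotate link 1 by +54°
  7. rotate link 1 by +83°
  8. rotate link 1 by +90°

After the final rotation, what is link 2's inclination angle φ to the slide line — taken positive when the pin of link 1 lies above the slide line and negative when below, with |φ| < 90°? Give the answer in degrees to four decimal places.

geometry: r = 25 mm, L = 92 mm, e = 13 mm; θ starts at 0°
rotate link 1 by -72°: θ ← 0° -72° = -72°
rotate link 1 by -52°: θ ← -72° -52° = -124°
rotate link 1 by -44°: θ ← -124° -44° = -168°
rotate link 1 by -75°: θ ← -168° -75° = -243°
rotate link 1 by +54°: θ ← -243° +54° = -189°
rotate link 1 by +83°: θ ← -189° +83° = -106°
rotate link 1 by +90°: θ ← -106° +90° = -16°
h = r sin θ − e = -6.890934 − 13 = -19.890934
sin φ = h / L = -19.890934 / 92 = -0.21620580
φ = arcsin(-0.21620580) = -12.486279°

-12.4863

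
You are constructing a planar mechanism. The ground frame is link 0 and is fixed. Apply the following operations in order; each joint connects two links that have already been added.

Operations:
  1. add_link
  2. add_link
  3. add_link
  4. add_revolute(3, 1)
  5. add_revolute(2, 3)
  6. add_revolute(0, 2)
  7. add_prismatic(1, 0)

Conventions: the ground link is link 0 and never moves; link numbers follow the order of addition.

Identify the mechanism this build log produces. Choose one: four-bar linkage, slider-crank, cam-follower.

links: 4 (incl. ground); joints: 3 revolute, 1 prismatic, 0 higher (cam) pair, forming one closed loop
4 links, 3 revolutes + 1 prismatic in one loop → slider-crank

slider-crank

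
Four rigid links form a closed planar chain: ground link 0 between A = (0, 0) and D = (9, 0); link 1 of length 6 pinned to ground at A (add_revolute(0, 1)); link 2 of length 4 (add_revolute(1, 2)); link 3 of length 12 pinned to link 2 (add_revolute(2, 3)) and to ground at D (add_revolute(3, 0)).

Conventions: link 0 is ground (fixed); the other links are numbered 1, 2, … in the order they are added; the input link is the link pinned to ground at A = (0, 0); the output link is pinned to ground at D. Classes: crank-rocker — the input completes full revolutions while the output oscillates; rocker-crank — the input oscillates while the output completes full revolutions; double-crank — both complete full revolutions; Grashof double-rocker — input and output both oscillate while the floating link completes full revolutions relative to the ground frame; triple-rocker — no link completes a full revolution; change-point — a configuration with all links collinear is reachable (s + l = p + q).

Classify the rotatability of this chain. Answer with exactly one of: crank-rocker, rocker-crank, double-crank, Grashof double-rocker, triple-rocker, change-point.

lengths: ground=9, input=6, coupler=4, output=12
sorted: s=4 (shortest), l=12 (longest), p+q=15
s + l = 16 vs p + q = 15
s + l > p + q → non-Grashof → no link fully rotates → triple-rocker

triple-rocker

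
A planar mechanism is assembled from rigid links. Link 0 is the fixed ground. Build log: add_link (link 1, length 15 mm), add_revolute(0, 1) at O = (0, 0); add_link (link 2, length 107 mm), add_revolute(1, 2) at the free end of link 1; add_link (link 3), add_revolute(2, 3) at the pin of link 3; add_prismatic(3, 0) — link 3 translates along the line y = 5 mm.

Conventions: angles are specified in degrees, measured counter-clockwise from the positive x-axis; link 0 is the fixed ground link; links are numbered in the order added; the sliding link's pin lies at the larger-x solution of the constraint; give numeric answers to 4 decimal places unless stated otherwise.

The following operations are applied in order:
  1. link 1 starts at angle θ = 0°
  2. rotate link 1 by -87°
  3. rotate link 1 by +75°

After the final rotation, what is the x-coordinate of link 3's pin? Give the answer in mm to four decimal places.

geometry: r = 15 mm, L = 107 mm, e = 5 mm; θ starts at 0°
rotate link 1 by -87°: θ ← 0° -87° = -87°
rotate link 1 by +75°: θ ← -87° +75° = -12°
crank pin P = (r cos θ, r sin θ) = (14.672214, -3.118675)
h = r sin θ − e = -3.118675 − 5 = -8.118675
x = r cos θ + √(L² − h²) = 14.672214 + 106.691551 = 121.363765

121.3638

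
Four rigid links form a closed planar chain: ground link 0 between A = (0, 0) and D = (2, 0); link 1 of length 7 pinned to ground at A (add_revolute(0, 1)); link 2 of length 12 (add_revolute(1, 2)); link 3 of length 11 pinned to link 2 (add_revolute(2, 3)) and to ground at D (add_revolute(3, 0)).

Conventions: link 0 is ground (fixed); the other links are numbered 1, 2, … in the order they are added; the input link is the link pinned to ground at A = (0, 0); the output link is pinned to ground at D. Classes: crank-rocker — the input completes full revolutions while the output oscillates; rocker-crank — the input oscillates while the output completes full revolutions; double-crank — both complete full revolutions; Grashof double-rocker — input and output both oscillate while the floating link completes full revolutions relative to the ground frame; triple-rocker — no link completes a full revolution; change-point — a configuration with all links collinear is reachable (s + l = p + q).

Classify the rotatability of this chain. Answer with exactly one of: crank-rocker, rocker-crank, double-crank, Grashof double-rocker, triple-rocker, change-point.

lengths: ground=2, input=7, coupler=12, output=11
sorted: s=2 (shortest), l=12 (longest), p+q=18
s + l = 14 vs p + q = 18
s + l < p + q (Grashof) with shortest = ground link → double-crank

double-crank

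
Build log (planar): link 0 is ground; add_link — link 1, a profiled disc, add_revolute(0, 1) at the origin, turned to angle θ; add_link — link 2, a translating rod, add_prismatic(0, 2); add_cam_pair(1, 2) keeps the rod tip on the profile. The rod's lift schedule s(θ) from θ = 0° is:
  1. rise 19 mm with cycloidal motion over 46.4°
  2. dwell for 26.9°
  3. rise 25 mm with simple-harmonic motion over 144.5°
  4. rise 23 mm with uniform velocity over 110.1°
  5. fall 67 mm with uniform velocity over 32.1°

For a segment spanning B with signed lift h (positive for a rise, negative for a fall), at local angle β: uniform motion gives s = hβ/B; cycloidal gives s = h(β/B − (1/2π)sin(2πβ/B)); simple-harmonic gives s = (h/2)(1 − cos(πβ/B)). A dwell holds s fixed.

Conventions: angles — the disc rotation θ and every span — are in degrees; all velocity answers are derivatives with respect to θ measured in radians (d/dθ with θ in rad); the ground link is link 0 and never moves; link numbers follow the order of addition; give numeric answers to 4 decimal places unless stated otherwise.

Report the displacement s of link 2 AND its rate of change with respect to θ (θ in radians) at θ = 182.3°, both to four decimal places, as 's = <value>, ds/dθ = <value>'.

seg 1 [0°–46.4°] cycloidal, h=19: full span → s += 19 → s = 19.0000
seg 2 [46.4°–73.3°] dwell: s stays 19.0000
seg 3 [73.3°–217.8°] simple-harmonic, h=25: θ=182.3° here. β=109, B=144.5. 25/2·(1 − cos(π·0.7543)) = 21.4581 → s = 40.4581
velocity in seg [73.3°–217.8°] (simple-harmonic), θ in radians: β = 109° = 1.9024 rad, B = 144.5° = 2.5220 rad; ds/dθ = (πh/(2B)) sin(πβ/B) = (π·25/(2·2.5220)) sin(π·0.7543) = 10.859691 mm/rad

s = 40.4581, ds/dθ = 10.8597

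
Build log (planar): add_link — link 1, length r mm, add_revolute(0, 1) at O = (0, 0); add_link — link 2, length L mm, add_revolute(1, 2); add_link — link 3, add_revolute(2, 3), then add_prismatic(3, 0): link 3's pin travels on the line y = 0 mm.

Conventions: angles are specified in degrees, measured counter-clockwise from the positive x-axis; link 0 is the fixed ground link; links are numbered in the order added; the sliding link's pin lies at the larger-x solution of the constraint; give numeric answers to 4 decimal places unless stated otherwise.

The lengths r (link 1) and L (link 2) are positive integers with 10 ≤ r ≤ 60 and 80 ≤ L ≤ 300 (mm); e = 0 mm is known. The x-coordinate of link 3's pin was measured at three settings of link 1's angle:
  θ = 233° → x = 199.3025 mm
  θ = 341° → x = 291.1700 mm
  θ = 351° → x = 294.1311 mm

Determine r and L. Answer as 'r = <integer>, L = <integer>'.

constraint per measurement: (x − r cos θ)² + (r sin θ − e)² = L²
subtracting the θ₁ and θ₂ equations cancels the r² and L² terms:
r = (x₁² − x₂²) / (2[(x₁cos θ₁ + e sin θ₁) − (x₂cos θ₂ + e sin θ₂)]) = 57.0000 → r = 57
L² = (x₁ − r cos θ₁)² + (r sin θ₁ − e)² = 56644.0157 → L = 238.0000 → L = 238
check at θ₃=351°: x = 294.1311 (printed 294.1311) ✓

r = 57, L = 238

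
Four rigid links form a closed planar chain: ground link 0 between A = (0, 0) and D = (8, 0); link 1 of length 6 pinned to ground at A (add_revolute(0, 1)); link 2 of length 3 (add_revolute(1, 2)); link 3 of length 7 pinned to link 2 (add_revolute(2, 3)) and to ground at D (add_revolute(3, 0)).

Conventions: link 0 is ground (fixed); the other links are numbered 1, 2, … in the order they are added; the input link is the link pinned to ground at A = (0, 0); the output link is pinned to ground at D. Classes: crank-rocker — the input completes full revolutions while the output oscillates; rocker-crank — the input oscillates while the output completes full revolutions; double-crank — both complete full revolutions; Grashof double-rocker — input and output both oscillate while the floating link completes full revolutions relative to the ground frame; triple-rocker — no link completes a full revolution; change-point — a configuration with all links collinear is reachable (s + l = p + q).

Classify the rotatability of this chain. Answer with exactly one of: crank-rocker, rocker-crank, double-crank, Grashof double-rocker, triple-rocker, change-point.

lengths: ground=8, input=6, coupler=3, output=7
sorted: s=3 (shortest), l=8 (longest), p+q=13
s + l = 11 vs p + q = 13
s + l < p + q (Grashof) with shortest = coupler link → Grashof double-rocker

Grashof double-rocker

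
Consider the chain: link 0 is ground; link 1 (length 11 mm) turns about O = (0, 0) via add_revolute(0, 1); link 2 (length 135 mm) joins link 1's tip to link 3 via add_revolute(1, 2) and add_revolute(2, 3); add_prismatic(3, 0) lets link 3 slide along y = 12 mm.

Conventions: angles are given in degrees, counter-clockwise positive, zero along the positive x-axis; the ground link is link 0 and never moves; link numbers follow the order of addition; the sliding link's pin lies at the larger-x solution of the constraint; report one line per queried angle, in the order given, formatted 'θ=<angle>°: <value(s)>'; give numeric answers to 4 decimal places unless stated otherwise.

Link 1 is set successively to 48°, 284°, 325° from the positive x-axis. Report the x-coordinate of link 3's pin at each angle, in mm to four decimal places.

geometry: r = 11 mm, L = 135 mm, e = 12 mm
θ=48°: crank pin P = (r cos θ, r sin θ) = (7.360437, 8.174593)
θ=48°: h = r sin θ − e = 8.174593 − 12 = -3.825407
θ=48°: x = r cos θ + √(L² − h²) = 7.360437 + 134.945790 = 142.306227
θ=284°: crank pin P = (r cos θ, r sin θ) = (2.661141, -10.673253)
θ=284°: h = r sin θ − e = -10.673253 − 12 = -22.673253
θ=284°: x = r cos θ + √(L² − h²) = 2.661141 + 133.082394 = 135.743535
θ=325°: crank pin P = (r cos θ, r sin θ) = (9.010672, -6.309341)
θ=325°: h = r sin θ − e = -6.309341 − 12 = -18.309341
θ=325°: x = r cos θ + √(L² − h²) = 9.010672 + 133.752638 = 142.763310

θ=48°: 142.3062
θ=284°: 135.7435
θ=325°: 142.7633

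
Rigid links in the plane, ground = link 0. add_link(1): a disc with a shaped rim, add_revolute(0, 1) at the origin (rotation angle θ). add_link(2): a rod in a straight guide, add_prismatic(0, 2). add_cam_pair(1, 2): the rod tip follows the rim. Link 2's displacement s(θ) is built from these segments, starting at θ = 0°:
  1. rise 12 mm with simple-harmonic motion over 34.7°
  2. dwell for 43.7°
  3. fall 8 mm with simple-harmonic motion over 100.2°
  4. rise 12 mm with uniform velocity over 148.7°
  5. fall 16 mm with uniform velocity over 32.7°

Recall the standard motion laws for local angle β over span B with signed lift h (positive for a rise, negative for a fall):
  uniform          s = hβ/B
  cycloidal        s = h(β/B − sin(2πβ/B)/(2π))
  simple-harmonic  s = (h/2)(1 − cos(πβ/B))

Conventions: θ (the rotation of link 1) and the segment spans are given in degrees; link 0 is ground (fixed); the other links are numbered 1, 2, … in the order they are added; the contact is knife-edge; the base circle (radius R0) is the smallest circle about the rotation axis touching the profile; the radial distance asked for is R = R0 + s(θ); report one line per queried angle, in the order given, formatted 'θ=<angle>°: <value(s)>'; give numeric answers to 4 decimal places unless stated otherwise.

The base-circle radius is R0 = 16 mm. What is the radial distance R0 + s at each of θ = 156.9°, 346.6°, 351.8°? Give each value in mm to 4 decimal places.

segment 1 (0° to 34.7°, simple-harmonic, h = 12) is passed completely: s = 0.0000 + (12) = 12.0000
segment 2 (34.7° to 78.4°, dwell): s unchanged at 12.0000
θ = 156.9° falls in segment 3 (78.4° to 178.6°, simple-harmonic, h = -8): β = 156.9 − 78.4 = 78.5°, B = 100.2°; Δs = -8/2·(1 − cos(π·0.7834)) = -7.1094; s = 12.0000 − 7.1094 = 4.8906
segment 3 (78.4° to 178.6°, simple-harmonic, h = -8) is passed completely: s = 12.0000 + (-8) = 4.0000
segment 4 (178.6° to 327.3°, uniform, h = 12) is passed completely: s = 4.0000 + (12) = 16.0000
θ = 346.6° falls in segment 5 (327.3° to 360°, uniform, h = -16): β = 346.6 − 327.3 = 19.3°, B = 32.7°; Δs = -16·19.3/32.7 = -9.4434; s = 16.0000 − 9.4434 = 6.5566
θ = 351.8° falls in segment 5 (327.3° to 360°, uniform, h = -16): β = 351.8 − 327.3 = 24.5°, B = 32.7°; Δs = -16·24.5/32.7 = -11.9878; s = 16.0000 − 11.9878 = 4.0122
θ=156.9°: R = R0 + s = 16 + 4.8906 = 20.8906
θ=346.6°: R = R0 + s = 16 + 6.5566 = 22.5566
θ=351.8°: R = R0 + s = 16 + 4.0122 = 20.0122

θ=156.9°: 20.8906
θ=346.6°: 22.5566
θ=351.8°: 20.0122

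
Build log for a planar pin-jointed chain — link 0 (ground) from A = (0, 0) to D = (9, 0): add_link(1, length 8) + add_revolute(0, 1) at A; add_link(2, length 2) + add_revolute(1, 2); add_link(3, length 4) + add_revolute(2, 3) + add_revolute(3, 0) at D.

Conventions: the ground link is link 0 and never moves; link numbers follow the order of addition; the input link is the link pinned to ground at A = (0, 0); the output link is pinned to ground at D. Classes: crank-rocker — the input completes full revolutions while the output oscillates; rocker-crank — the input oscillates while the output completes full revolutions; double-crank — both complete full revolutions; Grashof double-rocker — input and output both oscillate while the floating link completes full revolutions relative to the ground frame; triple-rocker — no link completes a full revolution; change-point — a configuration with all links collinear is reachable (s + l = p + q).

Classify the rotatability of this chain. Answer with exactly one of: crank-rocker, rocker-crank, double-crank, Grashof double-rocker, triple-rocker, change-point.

lengths: ground=9, input=8, coupler=2, output=4
sorted: s=2 (shortest), l=9 (longest), p+q=12
s + l = 11 vs p + q = 12
s + l < p + q (Grashof) with shortest = coupler link → Grashof double-rocker

Grashof double-rocker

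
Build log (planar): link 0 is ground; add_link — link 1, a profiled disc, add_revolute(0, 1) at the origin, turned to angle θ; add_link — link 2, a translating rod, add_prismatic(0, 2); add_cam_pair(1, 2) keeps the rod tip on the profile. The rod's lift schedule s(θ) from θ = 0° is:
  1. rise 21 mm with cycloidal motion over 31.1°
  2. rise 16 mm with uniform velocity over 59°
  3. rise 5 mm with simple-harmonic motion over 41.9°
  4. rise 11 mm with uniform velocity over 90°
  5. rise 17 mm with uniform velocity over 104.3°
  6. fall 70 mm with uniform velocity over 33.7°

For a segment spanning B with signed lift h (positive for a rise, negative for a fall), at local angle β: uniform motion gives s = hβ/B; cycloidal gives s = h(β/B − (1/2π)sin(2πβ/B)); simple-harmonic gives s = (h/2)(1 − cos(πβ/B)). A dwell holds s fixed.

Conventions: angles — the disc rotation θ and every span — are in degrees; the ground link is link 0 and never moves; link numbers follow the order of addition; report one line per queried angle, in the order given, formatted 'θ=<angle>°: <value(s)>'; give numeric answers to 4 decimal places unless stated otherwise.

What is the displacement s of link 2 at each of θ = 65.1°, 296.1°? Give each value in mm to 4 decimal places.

seg 1 [0°–31.1°] cycloidal, h=21: full span → s += 21 → s = 21.0000
seg 2 [31.1°–90.1°] uniform, h=16: θ=65.1° here. β=34, B=59. 16·34/59 = 9.2203 → s = 30.2203
seg 2 [31.1°–90.1°] uniform, h=16: full span → s += 16 → s = 37.0000
seg 3 [90.1°–132°] simple-harmonic, h=5: full span → s += 5 → s = 42.0000
seg 4 [132°–222°] uniform, h=11: full span → s += 11 → s = 53.0000
seg 5 [222°–326.3°] uniform, h=17: θ=296.1° here. β=74.1, B=104.3. 17·74.1/104.3 = 12.0777 → s = 65.0777

θ=65.1°: 30.2203
θ=296.1°: 65.0777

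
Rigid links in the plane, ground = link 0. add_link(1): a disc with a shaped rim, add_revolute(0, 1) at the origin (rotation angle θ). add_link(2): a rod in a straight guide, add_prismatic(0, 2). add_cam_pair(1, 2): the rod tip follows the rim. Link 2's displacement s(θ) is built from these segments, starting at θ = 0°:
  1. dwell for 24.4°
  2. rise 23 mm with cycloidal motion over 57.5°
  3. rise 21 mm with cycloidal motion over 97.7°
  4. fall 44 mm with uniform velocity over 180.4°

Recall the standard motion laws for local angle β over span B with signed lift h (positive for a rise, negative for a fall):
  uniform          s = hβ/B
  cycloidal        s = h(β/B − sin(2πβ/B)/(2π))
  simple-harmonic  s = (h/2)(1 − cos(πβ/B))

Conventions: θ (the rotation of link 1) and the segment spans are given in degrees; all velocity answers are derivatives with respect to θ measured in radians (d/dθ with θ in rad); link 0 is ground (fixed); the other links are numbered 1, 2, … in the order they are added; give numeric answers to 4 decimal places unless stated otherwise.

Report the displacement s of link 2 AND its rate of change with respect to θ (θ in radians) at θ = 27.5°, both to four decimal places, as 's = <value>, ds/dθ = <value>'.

segment 1 (0° to 24.4°, dwell): s unchanged at 0.0000
θ = 27.5° falls in segment 2 (24.4° to 81.9°, cycloidal, h = 23): β = 27.5 − 24.4 = 3.1°, B = 57.5°; Δs = 23·(0.0539 − sin(2π·0.0539)/(2π)) = 0.0236; s = 0.0000 + 0.0236 = 0.0236
velocity in seg [24.4°–81.9°] (cycloidal), θ in radians: β = 3.1° = 0.0541 rad, B = 57.5° = 1.0036 rad; ds/dθ = (h/B)(1 − cos(2πβ/B)) = (23/1.0036)(1 − cos(2π·0.0539)) = 1.302396 mm/rad

s = 0.0236, ds/dθ = 1.3024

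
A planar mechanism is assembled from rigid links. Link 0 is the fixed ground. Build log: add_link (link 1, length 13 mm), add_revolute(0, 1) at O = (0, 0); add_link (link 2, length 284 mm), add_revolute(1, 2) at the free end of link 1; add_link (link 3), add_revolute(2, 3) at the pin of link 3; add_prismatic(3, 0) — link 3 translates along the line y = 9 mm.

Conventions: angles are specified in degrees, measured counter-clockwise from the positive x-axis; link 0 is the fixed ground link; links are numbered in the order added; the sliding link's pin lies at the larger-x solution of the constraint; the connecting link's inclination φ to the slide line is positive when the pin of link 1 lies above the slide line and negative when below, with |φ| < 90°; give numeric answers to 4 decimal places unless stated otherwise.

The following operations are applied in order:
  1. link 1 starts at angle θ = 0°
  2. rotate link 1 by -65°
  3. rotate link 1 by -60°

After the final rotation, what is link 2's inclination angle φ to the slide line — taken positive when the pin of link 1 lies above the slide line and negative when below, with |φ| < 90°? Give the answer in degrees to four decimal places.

geometry: r = 13 mm, L = 284 mm, e = 9 mm; θ starts at 0°
rotate link 1 by -65°: θ ← 0° -65° = -65°
rotate link 1 by -60°: θ ← -65° -60° = -125°
h = r sin θ − e = -10.648977 − 9 = -19.648977
sin φ = h / L = -19.648977 / 284 = -0.06918654
φ = arcsin(-0.06918654) = -3.967266°

-3.9673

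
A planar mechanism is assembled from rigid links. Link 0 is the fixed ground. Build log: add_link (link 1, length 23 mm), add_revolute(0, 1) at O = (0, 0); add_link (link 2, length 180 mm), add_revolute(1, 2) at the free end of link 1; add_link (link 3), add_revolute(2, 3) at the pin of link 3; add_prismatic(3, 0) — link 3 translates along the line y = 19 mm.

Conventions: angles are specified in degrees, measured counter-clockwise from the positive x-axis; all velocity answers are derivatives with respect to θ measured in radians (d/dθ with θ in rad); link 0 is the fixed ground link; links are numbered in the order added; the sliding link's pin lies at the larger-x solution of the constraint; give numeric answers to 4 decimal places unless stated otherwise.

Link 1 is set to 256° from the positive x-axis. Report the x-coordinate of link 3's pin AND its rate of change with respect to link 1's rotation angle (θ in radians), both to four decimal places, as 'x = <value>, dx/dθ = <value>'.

geometry: r = 23 mm, L = 180 mm, e = 19 mm
crank pin P = (r cos θ, r sin θ) = (-5.564204, -22.316802)
h = r sin θ − e = -22.316802 − 19 = -41.316802
x = r cos θ + √(L² − h²) = -5.564204 + 175.193955 = 169.629751
dx/dθ = −r sin θ − h·r cos θ/√(L² − h²) (θ in radians; h = -41.316802) = 21.004570

x = 169.6298, dx/dθ = 21.0046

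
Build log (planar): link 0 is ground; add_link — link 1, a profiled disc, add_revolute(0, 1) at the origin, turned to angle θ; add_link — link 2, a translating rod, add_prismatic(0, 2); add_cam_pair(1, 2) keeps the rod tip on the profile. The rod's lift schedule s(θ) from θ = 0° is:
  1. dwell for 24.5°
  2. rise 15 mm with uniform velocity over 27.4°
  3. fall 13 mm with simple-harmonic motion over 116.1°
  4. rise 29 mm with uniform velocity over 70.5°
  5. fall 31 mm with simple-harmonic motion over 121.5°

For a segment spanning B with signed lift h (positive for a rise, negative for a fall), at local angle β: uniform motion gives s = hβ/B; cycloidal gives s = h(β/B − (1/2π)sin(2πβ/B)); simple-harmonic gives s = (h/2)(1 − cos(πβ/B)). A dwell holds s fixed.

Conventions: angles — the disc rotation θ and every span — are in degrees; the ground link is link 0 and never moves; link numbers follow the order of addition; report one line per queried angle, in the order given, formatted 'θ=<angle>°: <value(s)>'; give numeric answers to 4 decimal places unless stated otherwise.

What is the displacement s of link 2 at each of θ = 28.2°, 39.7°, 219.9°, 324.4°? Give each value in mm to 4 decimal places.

seg 1 [0°–24.5°] dwell: s stays 0.0000
seg 2 [24.5°–51.9°] uniform, h=15: θ=28.2° here. β=3.7, B=27.4. 15·3.7/27.4 = 2.0255 → s = 2.0255
seg 2 [24.5°–51.9°] uniform, h=15: θ=39.7° here. β=15.2, B=27.4. 15·15.2/27.4 = 8.3212 → s = 8.3212
seg 2 [24.5°–51.9°] uniform, h=15: full span → s += 15 → s = 15.0000
seg 3 [51.9°–168°] simple-harmonic, h=-13: full span → s += -13 → s = 2.0000
seg 4 [168°–238.5°] uniform, h=29: θ=219.9° here. β=51.9, B=70.5. 29·51.9/70.5 = 21.3489 → s = 23.3489
seg 4 [168°–238.5°] uniform, h=29: full span → s += 29 → s = 31.0000
seg 5 [238.5°–360°] simple-harmonic, h=-31: θ=324.4° here. β=85.9, B=121.5. -31/2·(1 − cos(π·0.7070)) = -24.8841 → s = 6.1159

θ=28.2°: 2.0255
θ=39.7°: 8.3212
θ=219.9°: 23.3489
θ=324.4°: 6.1159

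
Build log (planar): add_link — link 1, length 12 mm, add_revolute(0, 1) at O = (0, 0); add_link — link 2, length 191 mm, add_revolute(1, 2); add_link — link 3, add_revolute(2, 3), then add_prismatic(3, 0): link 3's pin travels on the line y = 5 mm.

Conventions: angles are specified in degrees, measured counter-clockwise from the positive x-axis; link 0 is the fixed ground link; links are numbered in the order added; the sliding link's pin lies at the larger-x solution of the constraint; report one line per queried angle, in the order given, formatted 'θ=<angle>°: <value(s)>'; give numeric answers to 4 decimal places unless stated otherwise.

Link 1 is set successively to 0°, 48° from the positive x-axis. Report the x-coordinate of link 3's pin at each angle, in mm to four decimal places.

geometry: r = 12 mm, L = 191 mm, e = 5 mm
θ=0°: crank pin P = (r cos θ, r sin θ) = (12.000000, 0.000000)
θ=0°: h = r sin θ − e = 0.000000 − 5 = -5.000000
θ=0°: x = r cos θ + √(L² − h²) = 12.000000 + 190.934544 = 202.934544
θ=48°: crank pin P = (r cos θ, r sin θ) = (8.029567, 8.917738)
θ=48°: h = r sin θ − e = 8.917738 − 5 = 3.917738
θ=48°: x = r cos θ + √(L² − h²) = 8.029567 + 190.959816 = 198.989383

θ=0°: 202.9345
θ=48°: 198.9894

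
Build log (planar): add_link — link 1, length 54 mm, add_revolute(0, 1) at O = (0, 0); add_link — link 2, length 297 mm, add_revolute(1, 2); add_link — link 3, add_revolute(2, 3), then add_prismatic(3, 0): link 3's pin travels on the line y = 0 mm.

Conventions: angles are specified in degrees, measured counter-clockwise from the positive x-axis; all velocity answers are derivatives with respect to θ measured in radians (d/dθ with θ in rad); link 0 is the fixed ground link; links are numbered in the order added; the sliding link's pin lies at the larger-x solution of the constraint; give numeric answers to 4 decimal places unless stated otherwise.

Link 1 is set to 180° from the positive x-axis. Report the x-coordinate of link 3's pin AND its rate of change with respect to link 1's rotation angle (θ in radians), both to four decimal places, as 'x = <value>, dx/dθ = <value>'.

geometry: r = 54 mm, L = 297 mm, e = 0 mm
crank pin P = (r cos θ, r sin θ) = (-54.000000, 0.000000)
h = r sin θ − e = 0.000000 − 0 = 0.000000
x = r cos θ + √(L² − h²) = -54.000000 + 297.000000 = 243.000000
dx/dθ = −r sin θ − h·r cos θ/√(L² − h²) (θ in radians; h = 0.000000) = -0.000000

x = 243.0000, dx/dθ = -0.0000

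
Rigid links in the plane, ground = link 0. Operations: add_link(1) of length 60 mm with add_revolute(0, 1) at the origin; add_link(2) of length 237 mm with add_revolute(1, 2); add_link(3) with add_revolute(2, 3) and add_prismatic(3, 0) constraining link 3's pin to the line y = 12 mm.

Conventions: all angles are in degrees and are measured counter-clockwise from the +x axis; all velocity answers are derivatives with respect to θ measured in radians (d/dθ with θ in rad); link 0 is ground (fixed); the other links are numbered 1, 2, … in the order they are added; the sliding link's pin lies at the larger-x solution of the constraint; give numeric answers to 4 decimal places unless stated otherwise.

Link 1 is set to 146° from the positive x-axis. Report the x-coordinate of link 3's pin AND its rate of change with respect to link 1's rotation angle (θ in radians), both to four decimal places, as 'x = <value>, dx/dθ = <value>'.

geometry: r = 60 mm, L = 237 mm, e = 12 mm
crank pin P = (r cos θ, r sin θ) = (-49.742254, 33.551574)
h = r sin θ − e = 33.551574 − 12 = 21.551574
x = r cos θ + √(L² − h²) = -49.742254 + 236.018071 = 186.275816
dx/dθ = −r sin θ − h·r cos θ/√(L² − h²) (θ in radians; h = 21.551574) = -29.009448

x = 186.2758, dx/dθ = -29.0094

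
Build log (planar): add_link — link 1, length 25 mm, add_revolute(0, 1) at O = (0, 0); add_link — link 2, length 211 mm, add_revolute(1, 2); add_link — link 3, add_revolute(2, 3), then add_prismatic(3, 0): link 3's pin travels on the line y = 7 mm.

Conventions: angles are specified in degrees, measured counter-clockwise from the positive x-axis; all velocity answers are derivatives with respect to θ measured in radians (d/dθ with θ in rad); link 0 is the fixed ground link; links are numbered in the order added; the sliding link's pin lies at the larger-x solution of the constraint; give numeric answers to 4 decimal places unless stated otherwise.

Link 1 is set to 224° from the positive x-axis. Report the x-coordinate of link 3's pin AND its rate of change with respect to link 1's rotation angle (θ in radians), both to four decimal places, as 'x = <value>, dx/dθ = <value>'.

geometry: r = 25 mm, L = 211 mm, e = 7 mm
crank pin P = (r cos θ, r sin θ) = (-17.983495, -17.366459)
h = r sin θ − e = -17.366459 − 7 = -24.366459
x = r cos θ + √(L² − h²) = -17.983495 + 209.588348 = 191.604853
dx/dθ = −r sin θ − h·r cos θ/√(L² − h²) (θ in radians; h = -24.366459) = 15.275722

x = 191.6049, dx/dθ = 15.2757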